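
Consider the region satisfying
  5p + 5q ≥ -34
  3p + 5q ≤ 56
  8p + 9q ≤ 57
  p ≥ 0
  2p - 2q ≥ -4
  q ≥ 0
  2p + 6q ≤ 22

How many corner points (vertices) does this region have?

Of the 21 pairwise boundary intersections, those satisfying every inequality are:
  (57/8, 0)
  (24/5, 31/15)
  (0, 2)
  (0, 0)
  (5/4, 13/4)

5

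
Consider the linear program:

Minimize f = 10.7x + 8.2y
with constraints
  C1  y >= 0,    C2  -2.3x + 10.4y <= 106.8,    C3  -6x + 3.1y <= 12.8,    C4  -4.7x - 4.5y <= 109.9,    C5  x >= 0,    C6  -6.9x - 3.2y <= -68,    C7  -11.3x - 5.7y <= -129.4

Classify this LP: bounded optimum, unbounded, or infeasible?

Corner points and f = 10.7x + 8.2y:
  (1294/113, 0) → f = 69229/565
  (73700/13063, 150446/13063) → f = 10111236/65315
The feasible region has finitely many vertices and no improving ray; the minimum is 69229/565 at (1294/113, 0).

bounded optimum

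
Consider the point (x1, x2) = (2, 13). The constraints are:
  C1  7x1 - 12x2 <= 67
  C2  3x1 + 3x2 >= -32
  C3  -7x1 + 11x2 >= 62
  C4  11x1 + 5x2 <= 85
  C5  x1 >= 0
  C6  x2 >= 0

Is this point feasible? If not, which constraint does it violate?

Constraint C4: 11x1 + 5x2 = 87, which is not ≤ 85. All other constraints are satisfied.

not feasible — violates C4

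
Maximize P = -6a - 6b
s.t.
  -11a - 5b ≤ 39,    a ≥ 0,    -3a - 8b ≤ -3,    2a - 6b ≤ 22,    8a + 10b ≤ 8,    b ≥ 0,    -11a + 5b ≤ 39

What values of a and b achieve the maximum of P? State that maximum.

a = 0, b = 3/8, maximum P = -9/4

Vertices and P = -6a - 6b:
  (0, 3/8) → P = -9/4
  (0, 4/5) → P = -24/5
  (1, 0) → P = -6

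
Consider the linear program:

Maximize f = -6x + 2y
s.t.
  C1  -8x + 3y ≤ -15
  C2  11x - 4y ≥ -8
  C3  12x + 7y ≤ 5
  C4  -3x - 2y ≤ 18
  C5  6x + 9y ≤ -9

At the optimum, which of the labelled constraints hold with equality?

Extreme points and f = -6x + 2y:
  (-24/25, -189/25) → f = -234/25
  (6/5, -9/5) → f = -54/5
  (136/3, -77) → f = -426
  (18/11, -23/11) → f = -14

The maximum is at (-24/25, -189/25). Substituting into each constraint, equality holds for C1 and C4; the remaining constraints have slack.

C1 and C4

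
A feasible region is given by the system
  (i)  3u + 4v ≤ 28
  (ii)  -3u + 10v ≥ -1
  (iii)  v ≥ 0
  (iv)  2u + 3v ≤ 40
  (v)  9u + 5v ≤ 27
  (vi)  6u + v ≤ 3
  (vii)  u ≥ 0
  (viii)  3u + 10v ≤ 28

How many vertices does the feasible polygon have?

The feasible vertices (each the meet of two boundaries and inside every other half-plane) are:
  (1/3, 0)
  (31/63, 1/21)
  (0, 0)
  (2/57, 53/19)
  (0, 14/5)

5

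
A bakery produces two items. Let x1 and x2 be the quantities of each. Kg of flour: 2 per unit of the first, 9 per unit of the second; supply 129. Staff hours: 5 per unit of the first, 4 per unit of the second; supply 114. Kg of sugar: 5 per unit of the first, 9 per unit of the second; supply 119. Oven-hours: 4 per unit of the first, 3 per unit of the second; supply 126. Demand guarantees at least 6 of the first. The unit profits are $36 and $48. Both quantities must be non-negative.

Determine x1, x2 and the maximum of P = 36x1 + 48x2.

Feasible corners and P = 36x1 + 48x2:
  (114/5, 0) → P = 4104/5
  (6, 0) → P = 216
  (22, 1) → P = 840
  (6, 89/9) → P = 2072/3

x1 = 22, x2 = 1, maximum P = 840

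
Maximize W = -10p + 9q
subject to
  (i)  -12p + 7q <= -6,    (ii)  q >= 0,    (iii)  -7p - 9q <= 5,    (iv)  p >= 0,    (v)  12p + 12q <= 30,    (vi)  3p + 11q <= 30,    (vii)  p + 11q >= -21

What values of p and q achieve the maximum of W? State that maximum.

Feasible corners and W = -10p + 9q:
  (1/2, 0) → W = -5
  (47/38, 24/19) → W = -1
  (5/2, 0) → W = -25

p = 47/38, q = 24/19, maximum W = -1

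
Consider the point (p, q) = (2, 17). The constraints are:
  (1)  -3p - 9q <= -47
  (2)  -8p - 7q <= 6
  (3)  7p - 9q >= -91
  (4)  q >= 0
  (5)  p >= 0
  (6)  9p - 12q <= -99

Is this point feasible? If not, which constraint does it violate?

Constraint (3): 7p - 9q = -139, which is not ≥ -91. All other constraints are satisfied.

not feasible — violates (3)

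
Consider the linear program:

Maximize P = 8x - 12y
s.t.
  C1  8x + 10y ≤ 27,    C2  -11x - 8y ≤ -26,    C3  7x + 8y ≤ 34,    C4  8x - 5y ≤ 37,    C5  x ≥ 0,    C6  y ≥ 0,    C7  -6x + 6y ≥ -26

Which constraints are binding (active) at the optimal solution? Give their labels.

C1 and C6

Vertices and P = 8x - 12y:
  (22/23, 89/46) → P = -358/23
  (27/8, 0) → P = 27
  (26/11, 0) → P = 208/11

The maximum is at (27/8, 0). Substituting into each constraint, equality holds for C1 and C6; the remaining constraints have slack.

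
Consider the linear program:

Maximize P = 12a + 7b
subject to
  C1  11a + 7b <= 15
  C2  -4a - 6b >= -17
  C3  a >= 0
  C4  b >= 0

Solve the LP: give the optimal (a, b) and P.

Feasible corners and P = 12a + 7b:
  (0, 15/7) → P = 15
  (15/11, 0) → P = 180/11
  (0, 0) → P = 0

At the optimal vertex, 11a + 7b = 15 and b = 0.
Solving simultaneously gives a = 15/11, b = 0.

a = 15/11, b = 0, maximum P = 180/11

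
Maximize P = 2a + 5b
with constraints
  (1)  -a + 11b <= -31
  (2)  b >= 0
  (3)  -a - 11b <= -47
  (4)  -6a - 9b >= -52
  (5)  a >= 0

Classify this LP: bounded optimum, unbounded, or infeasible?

The boundaries -a + 11b = -31 and -a - 11b = -47 meet at (39, 8/11), but that point violates -6a - 9b ≥ -52. Every candidate vertex is excluded by some other constraint, so the feasible region is empty.

infeasible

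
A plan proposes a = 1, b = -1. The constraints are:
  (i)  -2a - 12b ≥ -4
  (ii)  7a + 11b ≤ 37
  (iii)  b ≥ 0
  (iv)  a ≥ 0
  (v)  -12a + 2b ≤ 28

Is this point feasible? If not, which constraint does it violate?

not feasible — violates (iii)

Constraint (iii): b = -1, which is not ≥ 0. All other constraints are satisfied.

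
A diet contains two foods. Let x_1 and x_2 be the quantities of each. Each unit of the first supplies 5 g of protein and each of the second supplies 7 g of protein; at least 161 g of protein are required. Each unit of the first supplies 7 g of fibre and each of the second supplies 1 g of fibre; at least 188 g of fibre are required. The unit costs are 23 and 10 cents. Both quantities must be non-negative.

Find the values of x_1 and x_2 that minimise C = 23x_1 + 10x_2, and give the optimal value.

x_1 = 105/4, x_2 = 17/4, minimum C = 2585/4

The feasible region is unbounded (it extends along (0, 1), (1, 0)), but C strictly increases along every unbounded feasible direction, so there is no improving ray and the minimum is attained at a vertex.

The binding constraints are 5x_1 + 7x_2 = 161 and 7x_1 + x_2 = 188.
Solving simultaneously gives x_1 = 105/4, x_2 = 17/4.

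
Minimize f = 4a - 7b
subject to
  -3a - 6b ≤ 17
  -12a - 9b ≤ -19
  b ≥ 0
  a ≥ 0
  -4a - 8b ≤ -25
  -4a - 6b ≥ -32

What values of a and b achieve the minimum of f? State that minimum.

Feasible corners and f = 4a - 7b:
  (25/4, 0) → f = 25
  (8, 0) → f = 32
  (0, 25/8) → f = -175/8
  (0, 16/3) → f = -112/3

a = 0, b = 16/3, minimum f = -112/3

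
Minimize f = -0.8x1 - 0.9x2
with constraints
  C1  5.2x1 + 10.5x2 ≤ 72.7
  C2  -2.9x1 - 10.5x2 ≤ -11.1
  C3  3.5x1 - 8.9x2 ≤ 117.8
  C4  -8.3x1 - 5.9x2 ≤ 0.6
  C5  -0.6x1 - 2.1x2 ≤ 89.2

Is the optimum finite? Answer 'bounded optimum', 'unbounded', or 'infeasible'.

bounded optimum

Vertices and f = -0.8x1 - 0.9x2:
  (8191/361, -1557/361) → f = -10303/722
  (-43523/5647, 60653/5647) → f = -197693/56470
  (7857/368, -1781/368) → f = -46827/3680
  (-7179/7004, 9387/7004) → f = -27051/70040
The feasible region has finitely many vertices and no improving ray; the minimum is -10303/722 at (8191/361, -1557/361).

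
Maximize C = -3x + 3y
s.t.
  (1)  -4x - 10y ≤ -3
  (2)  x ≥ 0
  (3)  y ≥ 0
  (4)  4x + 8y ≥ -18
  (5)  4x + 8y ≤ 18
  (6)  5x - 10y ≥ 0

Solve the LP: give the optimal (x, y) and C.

x = 1/3, y = 1/6, maximum C = -1/2

Feasible corners and C = -3x + 3y:
  (3/4, 0) → C = -9/4
  (1/3, 1/6) → C = -1/2
  (9/2, 0) → C = -27/2
  (9/4, 9/8) → C = -27/8

At the optimal vertex, -4x - 10y = -3 and 5x - 10y = 0.
Solving simultaneously gives x = 1/3, y = 1/6.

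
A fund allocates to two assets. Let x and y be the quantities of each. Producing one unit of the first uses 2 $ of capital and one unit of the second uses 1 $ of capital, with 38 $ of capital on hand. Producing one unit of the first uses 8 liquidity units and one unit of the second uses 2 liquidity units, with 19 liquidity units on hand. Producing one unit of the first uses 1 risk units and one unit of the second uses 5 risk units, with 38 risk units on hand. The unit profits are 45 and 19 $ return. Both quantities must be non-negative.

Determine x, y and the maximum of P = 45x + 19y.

At the optimal vertex, 8x + 2y = 19 and x + 5y = 38.
Solving simultaneously gives x = 1/2, y = 15/2.

x = 1/2, y = 15/2, maximum P = 165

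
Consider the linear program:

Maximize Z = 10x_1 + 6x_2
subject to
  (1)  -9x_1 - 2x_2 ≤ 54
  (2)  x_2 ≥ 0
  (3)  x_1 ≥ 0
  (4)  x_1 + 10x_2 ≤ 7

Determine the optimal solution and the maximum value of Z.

x_1 = 7, x_2 = 0, maximum Z = 70

At the optimal vertex, x_2 = 0 and x_1 + 10x_2 = 7.
Solving simultaneously gives x_1 = 7, x_2 = 0.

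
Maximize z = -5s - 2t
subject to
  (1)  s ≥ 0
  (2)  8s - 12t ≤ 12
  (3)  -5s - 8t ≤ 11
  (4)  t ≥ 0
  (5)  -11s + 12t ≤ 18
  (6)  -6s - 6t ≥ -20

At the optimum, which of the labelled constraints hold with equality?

Corner points and z = -5s - 2t:
  (0, 0) → z = 0
  (0, 3/2) → z = -3
  (3/2, 0) → z = -15/2
  (13/5, 11/15) → z = -217/15
  (22/23, 164/69) → z = -658/69

The maximum is at (0, 0). Substituting into each constraint, equality holds for (1) and (4); the remaining constraints have slack.

(1) and (4)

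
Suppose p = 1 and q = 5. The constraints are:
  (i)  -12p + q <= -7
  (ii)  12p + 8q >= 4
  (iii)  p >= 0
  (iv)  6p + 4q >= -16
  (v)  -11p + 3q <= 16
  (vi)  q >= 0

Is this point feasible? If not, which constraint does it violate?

feasible

(i): -7 ≤ -7 ✓
(ii): 52 ≥ 4 ✓
(iii): 1 ≥ 0 ✓
(iv): 26 ≥ -16 ✓
(v): 4 ≤ 16 ✓
(vi): 5 ≥ 0 ✓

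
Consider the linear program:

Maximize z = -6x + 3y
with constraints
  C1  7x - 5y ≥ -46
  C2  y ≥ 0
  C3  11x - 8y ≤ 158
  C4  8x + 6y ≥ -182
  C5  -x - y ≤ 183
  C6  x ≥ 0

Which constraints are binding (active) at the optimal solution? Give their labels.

Feasible corners and z = -6x + 3y:
  (0, 46/5) → z = 138/5
  (158/11, 0) → z = -948/11
  (0, 0) → z = 0
The feasible region is unbounded (it extends along (5, 7), (8, 11)), but z strictly decreases along every unbounded feasible direction, so there is no improving ray and the maximum is attained at a vertex.

The maximum is at (0, 46/5). Substituting into each constraint, equality holds for C1 and C6; the remaining constraints have slack.

C1 and C6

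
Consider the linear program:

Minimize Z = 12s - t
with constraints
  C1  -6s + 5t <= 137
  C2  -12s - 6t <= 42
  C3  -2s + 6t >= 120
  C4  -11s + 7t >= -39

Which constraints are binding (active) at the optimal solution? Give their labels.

Extreme points and Z = 12s - t:
  (-111/13, 223/13) → Z = -1555/13
  (1154/13, 1741/13) → Z = 12107/13
  (537/26, 699/26) → Z = 5745/26

The minimum is at (-111/13, 223/13). Substituting into each constraint, equality holds for C1 and C3; the remaining constraints have slack.

C1 and C3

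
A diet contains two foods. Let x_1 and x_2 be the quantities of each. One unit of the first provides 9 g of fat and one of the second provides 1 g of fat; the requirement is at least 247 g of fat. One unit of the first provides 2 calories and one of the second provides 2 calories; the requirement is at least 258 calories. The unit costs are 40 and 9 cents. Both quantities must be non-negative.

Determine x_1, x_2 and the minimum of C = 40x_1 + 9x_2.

x_1 = 59/4, x_2 = 457/4, minimum C = 6473/4

Extreme points and C = 40x_1 + 9x_2:
  (0, 247) → C = 2223
  (129, 0) → C = 5160
  (59/4, 457/4) → C = 6473/4
The feasible region is unbounded (it extends along (0, 1), (1, 0)), but C strictly increases along every unbounded feasible direction, so there is no improving ray and the minimum is attained at a vertex.

The binding constraints are 9x_1 + x_2 = 247 and 2x_1 + 2x_2 = 258.
Solving simultaneously gives x_1 = 59/4, x_2 = 457/4.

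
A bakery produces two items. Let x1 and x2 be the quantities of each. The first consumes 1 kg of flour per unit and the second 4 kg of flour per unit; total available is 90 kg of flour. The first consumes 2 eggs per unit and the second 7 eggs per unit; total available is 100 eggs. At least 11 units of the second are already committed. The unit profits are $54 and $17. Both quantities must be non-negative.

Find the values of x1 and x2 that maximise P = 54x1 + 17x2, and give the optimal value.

Extreme points and P = 54x1 + 17x2:
  (0, 100/7) → P = 1700/7
  (0, 11) → P = 187
  (23/2, 11) → P = 808

x1 = 23/2, x2 = 11, maximum P = 808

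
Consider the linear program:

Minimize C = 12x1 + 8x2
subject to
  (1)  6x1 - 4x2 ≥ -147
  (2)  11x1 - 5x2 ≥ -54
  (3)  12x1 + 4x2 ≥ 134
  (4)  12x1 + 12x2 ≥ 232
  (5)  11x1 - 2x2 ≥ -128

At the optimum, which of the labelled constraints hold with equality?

(3) and (4)

Corner points and C = 12x1 + 8x2:
  (519/14, 1293/14) → C = 8286/7
  (227/52, 1061/52) → C = 2803/13
  (85/12, 49/4) → C = 183
The feasible region is unbounded (it extends along (1, -1), (2, 3)), but C strictly increases along every unbounded feasible direction, so there is no improving ray and the minimum is attained at a vertex.

The minimum is at (85/12, 49/4). Substituting into each constraint, equality holds for (3) and (4); the remaining constraints have slack.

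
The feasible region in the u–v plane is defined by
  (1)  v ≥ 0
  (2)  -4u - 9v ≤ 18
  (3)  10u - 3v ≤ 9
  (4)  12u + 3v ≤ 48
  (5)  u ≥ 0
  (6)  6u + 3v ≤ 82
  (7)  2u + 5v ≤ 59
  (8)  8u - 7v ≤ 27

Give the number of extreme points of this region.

Pairwise boundary intersections that survive every other constraint:
  (9/10, 0)
  (0, 0)
  (57/22, 62/11)
  (7/6, 34/3)
  (0, 59/5)

5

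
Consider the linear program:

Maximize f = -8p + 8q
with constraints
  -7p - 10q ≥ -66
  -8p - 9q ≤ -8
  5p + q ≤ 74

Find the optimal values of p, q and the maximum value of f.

Vertices and f = -8p + 8q:
  (-514/17, 472/17) → f = 464
  (674/43, -188/43) → f = -6896/43
  (658/37, -552/37) → f = -9680/37

The binding constraints are -7p - 10q = -66 and -8p - 9q = -8.
Solving simultaneously gives p = -514/17, q = 472/17.

p = -514/17, q = 472/17, maximum f = 464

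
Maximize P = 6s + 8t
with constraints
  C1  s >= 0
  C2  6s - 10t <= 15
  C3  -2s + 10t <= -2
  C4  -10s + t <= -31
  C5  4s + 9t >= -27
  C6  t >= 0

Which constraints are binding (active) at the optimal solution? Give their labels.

C2 and C3

Feasible corners and P = 6s + 8t:
  (13/4, 9/20) → P = 231/10
  (295/94, 18/47) → P = 1029/47
  (22/7, 3/7) → P = 156/7

The maximum is at (13/4, 9/20). Substituting into each constraint, equality holds for C2 and C3; the remaining constraints have slack.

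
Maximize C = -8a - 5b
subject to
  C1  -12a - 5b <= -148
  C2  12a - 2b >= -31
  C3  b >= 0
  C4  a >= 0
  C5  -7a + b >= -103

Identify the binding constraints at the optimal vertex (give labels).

Vertices and C = -8a - 5b:
  (47/28, 179/7) → C = -989/7
  (37/3, 0) → C = -296/3
  (237/2, 1453/2) → C = -9161/2
  (103/7, 0) → C = -824/7

The maximum is at (37/3, 0). Substituting into each constraint, equality holds for C1 and C3; the remaining constraints have slack.

C1 and C3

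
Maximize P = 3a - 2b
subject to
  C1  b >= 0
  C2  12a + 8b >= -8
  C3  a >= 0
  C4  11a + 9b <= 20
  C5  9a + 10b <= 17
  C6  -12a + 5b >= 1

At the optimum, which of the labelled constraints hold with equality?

C3 and C6

Feasible corners and P = 3a - 2b:
  (0, 17/10) → P = -17/5
  (0, 1/5) → P = -2/5
  (5/11, 71/55) → P = -67/55

The maximum is at (0, 1/5). Substituting into each constraint, equality holds for C3 and C6; the remaining constraints have slack.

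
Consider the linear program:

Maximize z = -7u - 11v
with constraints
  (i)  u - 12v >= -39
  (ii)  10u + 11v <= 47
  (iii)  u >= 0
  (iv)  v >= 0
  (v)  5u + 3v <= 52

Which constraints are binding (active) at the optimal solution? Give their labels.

Corner points and z = -7u - 11v:
  (135/131, 437/131) → z = -5752/131
  (0, 13/4) → z = -143/4
  (47/10, 0) → z = -329/10
  (0, 0) → z = 0

The maximum is at (0, 0). Substituting into each constraint, equality holds for (iii) and (iv); the remaining constraints have slack.

(iii) and (iv)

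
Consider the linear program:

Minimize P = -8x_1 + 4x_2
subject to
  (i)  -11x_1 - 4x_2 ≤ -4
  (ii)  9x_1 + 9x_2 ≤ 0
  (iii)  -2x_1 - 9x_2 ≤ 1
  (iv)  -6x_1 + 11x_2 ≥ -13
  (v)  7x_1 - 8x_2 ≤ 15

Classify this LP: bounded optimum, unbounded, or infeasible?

infeasible

The boundaries -11x_1 - 4x_2 = -4 and 9x_1 + 9x_2 = 0 meet at (4/7, -4/7), but that point violates -2x_1 - 9x_2 ≤ 1. Every candidate vertex is excluded by some other constraint, so the feasible region is empty.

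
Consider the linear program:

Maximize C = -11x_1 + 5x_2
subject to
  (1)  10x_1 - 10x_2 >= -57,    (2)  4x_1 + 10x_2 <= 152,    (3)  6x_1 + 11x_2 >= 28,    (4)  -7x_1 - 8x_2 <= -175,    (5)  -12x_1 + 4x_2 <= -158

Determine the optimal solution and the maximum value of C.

Corner points and C = -11x_1 + 5x_2:
  (547/34, 149/17) → C = -4527/34
  (1701/29, -854/29) → C = -22981/29
  (491/31, 497/62) → C = -8317/62
The feasible region is unbounded (it extends along (11, -6), (5, -2)), but C strictly decreases along every unbounded feasible direction, so there is no improving ray and the maximum is attained at a vertex.

The binding constraints are 4x_1 + 10x_2 = 152 and -12x_1 + 4x_2 = -158.
Solving simultaneously gives x_1 = 547/34, x_2 = 149/17.

x_1 = 547/34, x_2 = 149/17, maximum C = -4527/34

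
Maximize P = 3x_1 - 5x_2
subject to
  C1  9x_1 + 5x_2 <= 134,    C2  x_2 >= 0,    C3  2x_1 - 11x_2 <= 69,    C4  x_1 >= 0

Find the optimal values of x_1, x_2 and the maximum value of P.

Extreme points and P = 3x_1 - 5x_2:
  (134/9, 0) → P = 134/3
  (0, 134/5) → P = -134
  (0, 0) → P = 0

The binding constraints are 9x_1 + 5x_2 = 134 and x_2 = 0.
Solving simultaneously gives x_1 = 134/9, x_2 = 0.

x_1 = 134/9, x_2 = 0, maximum P = 134/3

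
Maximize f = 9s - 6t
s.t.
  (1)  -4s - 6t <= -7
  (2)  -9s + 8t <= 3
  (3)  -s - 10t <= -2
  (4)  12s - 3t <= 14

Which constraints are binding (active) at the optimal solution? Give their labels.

(1) and (4)

Feasible corners and f = 9s - 6t:
  (19/43, 75/86) → f = -54/43
  (5/4, 1/3) → f = 37/4
  (121/69, 54/23) → f = 39/23

The maximum is at (5/4, 1/3). Substituting into each constraint, equality holds for (1) and (4); the remaining constraints have slack.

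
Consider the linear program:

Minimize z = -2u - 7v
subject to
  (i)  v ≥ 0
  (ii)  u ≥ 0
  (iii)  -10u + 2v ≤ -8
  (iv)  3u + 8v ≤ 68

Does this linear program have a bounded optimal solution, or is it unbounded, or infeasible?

bounded optimum

Vertices and z = -2u - 7v:
  (4/5, 0) → z = -8/5
  (68/3, 0) → z = -136/3
  (100/43, 328/43) → z = -2496/43
The feasible region has finitely many vertices and no improving ray; the minimum is -2496/43 at (100/43, 328/43).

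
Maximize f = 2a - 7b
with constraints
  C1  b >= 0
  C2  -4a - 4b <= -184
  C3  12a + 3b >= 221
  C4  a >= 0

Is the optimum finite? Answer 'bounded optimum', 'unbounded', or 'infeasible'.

From the feasible point (46, 0), moving in the direction (1, 0) keeps every constraint satisfied while f increases without bound.

unbounded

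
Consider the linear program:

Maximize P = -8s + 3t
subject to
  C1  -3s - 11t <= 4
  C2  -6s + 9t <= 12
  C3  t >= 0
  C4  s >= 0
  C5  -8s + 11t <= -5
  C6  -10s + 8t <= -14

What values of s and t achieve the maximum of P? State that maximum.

Corner points and P = -8s + 3t:
  (59/2, 21) → P = -173
  (7/5, 0) → P = -56/5
  (57/23, 31/23) → P = -363/23
The feasible region is unbounded (it extends along (3, 2), (1, 0)), but P strictly decreases along every unbounded feasible direction, so there is no improving ray and the maximum is attained at a vertex.

s = 7/5, t = 0, maximum P = -56/5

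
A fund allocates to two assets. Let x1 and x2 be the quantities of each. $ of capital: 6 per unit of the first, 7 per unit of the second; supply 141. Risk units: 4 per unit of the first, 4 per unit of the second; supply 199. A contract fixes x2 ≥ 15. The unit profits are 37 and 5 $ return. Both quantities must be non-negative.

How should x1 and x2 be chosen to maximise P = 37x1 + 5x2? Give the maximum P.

x1 = 6, x2 = 15, maximum P = 297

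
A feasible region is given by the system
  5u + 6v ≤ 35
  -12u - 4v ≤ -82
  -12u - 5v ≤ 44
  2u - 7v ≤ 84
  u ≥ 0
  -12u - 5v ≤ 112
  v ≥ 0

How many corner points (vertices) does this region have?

Intersecting each pair of boundary lines and keeping only the points that satisfy every inequality leaves:
  (88/13, 5/26)
  (7, 0)
  (41/6, 0)

3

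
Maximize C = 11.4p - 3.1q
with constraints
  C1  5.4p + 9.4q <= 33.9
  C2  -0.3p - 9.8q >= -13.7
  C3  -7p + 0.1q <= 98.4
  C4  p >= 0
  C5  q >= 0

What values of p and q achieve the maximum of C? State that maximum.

Extreme points and C = 11.4p - 3.1q:
  (10172/2505, 2127/1670) → C = 141427/3340
  (113/18, 0) → C = 2147/30
  (0, 137/98) → C = -4247/980
  (0, 0) → C = 0

The optimum lies where 5.4p + 9.4q = 33.9 and q = 0.
Solving simultaneously gives p = 113/18, q = 0.

p = 113/18, q = 0, maximum C = 2147/30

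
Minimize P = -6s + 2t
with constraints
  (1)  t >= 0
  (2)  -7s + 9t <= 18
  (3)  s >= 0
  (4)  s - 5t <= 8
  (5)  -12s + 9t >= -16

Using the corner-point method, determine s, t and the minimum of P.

s = 34/5, t = 328/45, minimum P = -236/9

Extreme points and P = -6s + 2t:
  (0, 0) → P = 0
  (4/3, 0) → P = -8
  (0, 2) → P = 4
  (34/5, 328/45) → P = -236/9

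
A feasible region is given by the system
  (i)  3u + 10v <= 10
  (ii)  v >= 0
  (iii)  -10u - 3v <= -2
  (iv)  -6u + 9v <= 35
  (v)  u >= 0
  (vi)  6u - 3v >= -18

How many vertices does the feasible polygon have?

4

Intersecting each pair of boundary lines and keeping only the points that satisfy every inequality leaves:
  (10/3, 0)
  (0, 1)
  (1/5, 0)
  (0, 2/3)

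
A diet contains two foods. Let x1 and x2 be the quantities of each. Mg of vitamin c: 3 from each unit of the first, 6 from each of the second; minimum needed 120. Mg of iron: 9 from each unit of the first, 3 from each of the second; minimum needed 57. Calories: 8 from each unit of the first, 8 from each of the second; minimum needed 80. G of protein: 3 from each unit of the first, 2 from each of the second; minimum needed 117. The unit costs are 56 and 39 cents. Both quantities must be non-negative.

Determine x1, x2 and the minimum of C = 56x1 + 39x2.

x1 = 77/2, x2 = 3/4, minimum C = 8741/4

The feasible region is unbounded (it extends along (0, 1), (1, 0)), but C strictly increases along every unbounded feasible direction, so there is no improving ray and the minimum is attained at a vertex.

The optimum lies where 3x1 + 6x2 = 120 and 3x1 + 2x2 = 117.
Solving simultaneously gives x1 = 77/2, x2 = 3/4.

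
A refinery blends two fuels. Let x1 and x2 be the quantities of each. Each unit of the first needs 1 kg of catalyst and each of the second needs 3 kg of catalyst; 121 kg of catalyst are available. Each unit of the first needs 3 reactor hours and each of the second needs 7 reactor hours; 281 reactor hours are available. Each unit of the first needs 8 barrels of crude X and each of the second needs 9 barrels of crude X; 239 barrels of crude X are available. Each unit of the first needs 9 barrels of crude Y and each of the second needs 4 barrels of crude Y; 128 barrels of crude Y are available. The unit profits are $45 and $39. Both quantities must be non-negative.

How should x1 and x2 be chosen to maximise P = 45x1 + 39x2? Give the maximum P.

x1 = 4, x2 = 23, maximum P = 1077

Corner points and P = 45x1 + 39x2:
  (0, 0) → P = 0
  (0, 239/9) → P = 3107/3
  (128/9, 0) → P = 640
  (4, 23) → P = 1077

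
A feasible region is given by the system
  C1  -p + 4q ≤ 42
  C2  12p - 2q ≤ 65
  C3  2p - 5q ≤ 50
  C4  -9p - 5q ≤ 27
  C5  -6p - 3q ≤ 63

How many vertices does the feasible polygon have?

The feasible vertices (each the meet of two boundaries and inside every other half-plane) are:
  (172/23, 569/46)
  (-318/41, 351/41)
  (225/56, -235/28)
  (23/11, -504/55)

4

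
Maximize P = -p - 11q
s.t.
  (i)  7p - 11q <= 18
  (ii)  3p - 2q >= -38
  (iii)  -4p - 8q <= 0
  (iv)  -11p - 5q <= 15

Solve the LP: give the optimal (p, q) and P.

p = 36/25, q = -18/25, maximum P = 162/25

Feasible corners and P = -p - 11q:
  (36/25, -18/25) → P = 162/25
  (-220/37, 373/37) → P = -3883/37
  (-30/17, 15/17) → P = -135/17
The feasible region is unbounded (it extends along (11, 7), (2, 3)), but P strictly decreases along every unbounded feasible direction, so there is no improving ray and the maximum is attained at a vertex.

The binding constraints are 7p - 11q = 18 and -4p - 8q = 0.
Solving simultaneously gives p = 36/25, q = -18/25.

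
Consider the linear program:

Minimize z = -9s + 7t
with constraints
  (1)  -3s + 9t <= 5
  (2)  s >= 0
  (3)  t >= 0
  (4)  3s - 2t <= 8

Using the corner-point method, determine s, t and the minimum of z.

s = 8/3, t = 0, minimum z = -24

Feasible corners and z = -9s + 7t:
  (0, 5/9) → z = 35/9
  (82/21, 13/7) → z = -155/7
  (0, 0) → z = 0
  (8/3, 0) → z = -24

The binding constraints are t = 0 and 3s - 2t = 8.
Solving simultaneously gives s = 8/3, t = 0.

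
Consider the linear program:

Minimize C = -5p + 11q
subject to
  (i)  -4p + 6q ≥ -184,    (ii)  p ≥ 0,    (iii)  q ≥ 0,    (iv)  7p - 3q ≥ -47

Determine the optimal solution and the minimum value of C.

p = 46, q = 0, minimum C = -230

Corner points and C = -5p + 11q:
  (46, 0) → C = -230
  (0, 0) → C = 0
  (0, 47/3) → C = 517/3
The feasible region is unbounded (it extends along (3, 7), (3, 2)), but C strictly increases along every unbounded feasible direction, so there is no improving ray and the minimum is attained at a vertex.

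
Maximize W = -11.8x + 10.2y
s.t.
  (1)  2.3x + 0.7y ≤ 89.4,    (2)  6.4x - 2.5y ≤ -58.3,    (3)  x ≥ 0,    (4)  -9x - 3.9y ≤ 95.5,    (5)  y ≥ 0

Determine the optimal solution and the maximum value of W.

x = 0, y = 894/7, maximum W = 45594/35

Vertices and W = -11.8x + 10.2y:
  (18269/1023, 70625/1023) → W = 2524004/5115
  (0, 894/7) → W = 45594/35
  (0, 583/25) → W = 29733/125

The optimum lies where 2.3x + 0.7y = 89.4 and x = 0.
Solving simultaneously gives x = 0, y = 894/7.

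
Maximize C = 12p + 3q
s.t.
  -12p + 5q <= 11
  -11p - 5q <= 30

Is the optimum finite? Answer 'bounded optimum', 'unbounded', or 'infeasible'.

unbounded

From the feasible point (-41/23, -239/115), moving in the direction (5, -11) keeps every constraint satisfied while C increases without bound.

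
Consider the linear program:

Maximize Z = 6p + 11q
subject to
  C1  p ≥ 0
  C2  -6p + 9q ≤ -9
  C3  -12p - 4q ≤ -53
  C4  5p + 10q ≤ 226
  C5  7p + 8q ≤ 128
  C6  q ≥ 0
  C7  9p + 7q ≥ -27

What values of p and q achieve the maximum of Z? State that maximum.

p = 408/37, q = 235/37, maximum Z = 5033/37

Corner points and Z = 6p + 11q:
  (171/44, 35/22) → Z = 449/11
  (408/37, 235/37) → Z = 5033/37
  (53/12, 0) → Z = 53/2
  (128/7, 0) → Z = 768/7

The binding constraints are -6p + 9q = -9 and 7p + 8q = 128.
Solving simultaneously gives p = 408/37, q = 235/37.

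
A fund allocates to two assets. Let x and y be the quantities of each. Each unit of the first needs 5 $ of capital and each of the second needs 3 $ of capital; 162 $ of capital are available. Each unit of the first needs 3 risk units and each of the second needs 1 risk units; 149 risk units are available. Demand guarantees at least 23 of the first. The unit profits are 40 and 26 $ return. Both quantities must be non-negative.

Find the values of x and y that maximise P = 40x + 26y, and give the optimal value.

Vertices and P = 40x + 26y:
  (162/5, 0) → P = 1296
  (23, 0) → P = 920
  (23, 47/3) → P = 3982/3

x = 23, y = 47/3, maximum P = 3982/3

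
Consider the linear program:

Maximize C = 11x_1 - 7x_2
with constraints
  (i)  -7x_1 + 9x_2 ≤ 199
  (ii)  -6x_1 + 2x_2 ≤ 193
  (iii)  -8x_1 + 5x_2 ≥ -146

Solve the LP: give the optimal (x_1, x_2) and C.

x_1 = -1257/14, x_2 = -1210/7, maximum C = 3113/14

Vertices and C = 11x_1 - 7x_2:
  (-1339/40, -157/40) → C = -1363/4
  (2309/37, 2614/37) → C = 7101/37
  (-1257/14, -1210/7) → C = 3113/14

At the optimal vertex, -6x_1 + 2x_2 = 193 and -8x_1 + 5x_2 = -146.
Solving simultaneously gives x_1 = -1257/14, x_2 = -1210/7.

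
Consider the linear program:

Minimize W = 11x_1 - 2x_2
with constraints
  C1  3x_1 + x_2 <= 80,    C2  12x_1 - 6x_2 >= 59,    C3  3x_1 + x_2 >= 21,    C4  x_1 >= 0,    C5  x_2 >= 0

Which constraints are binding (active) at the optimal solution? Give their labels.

Corner points and W = 11x_1 - 2x_2:
  (539/30, 261/10) → W = 4363/30
  (80/3, 0) → W = 880/3
  (37/6, 5/2) → W = 377/6
  (7, 0) → W = 77

The minimum is at (37/6, 5/2). Substituting into each constraint, equality holds for C2 and C3; the remaining constraints have slack.

C2 and C3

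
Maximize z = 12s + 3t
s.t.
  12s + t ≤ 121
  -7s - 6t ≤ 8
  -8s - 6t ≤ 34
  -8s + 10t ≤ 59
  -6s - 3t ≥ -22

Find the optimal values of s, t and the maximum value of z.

Extreme points and z = 12s + 3t:
  (-217/59, 349/118) → z = -4161/118
  (52/5, -202/15) → z = 422/5
  (43/84, 265/42) → z = 351/14

At the optimal vertex, -7s - 6t = 8 and -6s - 3t = -22.
Solving simultaneously gives s = 52/5, t = -202/15.

s = 52/5, t = -202/15, maximum z = 422/5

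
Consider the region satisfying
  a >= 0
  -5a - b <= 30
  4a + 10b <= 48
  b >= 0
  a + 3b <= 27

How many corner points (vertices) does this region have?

Of the 10 pairwise boundary intersections, those satisfying every inequality are:
  (0, 24/5)
  (0, 0)
  (12, 0)

3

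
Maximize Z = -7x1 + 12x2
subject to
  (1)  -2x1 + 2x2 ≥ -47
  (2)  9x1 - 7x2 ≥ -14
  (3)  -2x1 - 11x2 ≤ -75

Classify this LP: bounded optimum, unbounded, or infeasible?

From the feasible point (667/26, 28/13), moving in the direction (7, 9) keeps every constraint satisfied while Z increases without bound.

unbounded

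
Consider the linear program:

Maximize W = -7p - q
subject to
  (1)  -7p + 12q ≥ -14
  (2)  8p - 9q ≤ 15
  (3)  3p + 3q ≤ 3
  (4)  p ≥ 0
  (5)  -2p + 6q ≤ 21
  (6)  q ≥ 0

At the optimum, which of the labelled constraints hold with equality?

Feasible corners and W = -7p - q:
  (0, 1) → W = -1
  (1, 0) → W = -7
  (0, 0) → W = 0

The maximum is at (0, 0). Substituting into each constraint, equality holds for (4) and (6); the remaining constraints have slack.

(4) and (6)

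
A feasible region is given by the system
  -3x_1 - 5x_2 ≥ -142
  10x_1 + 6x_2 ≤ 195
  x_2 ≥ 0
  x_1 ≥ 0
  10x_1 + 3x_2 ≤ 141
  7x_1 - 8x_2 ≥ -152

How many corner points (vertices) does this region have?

Intersecting each pair of boundary lines and keeping only the points that satisfy every inequality leaves:
  (87/10, 18)
  (324/61, 2885/122)
  (0, 0)
  (141/10, 0)
  (0, 19)

5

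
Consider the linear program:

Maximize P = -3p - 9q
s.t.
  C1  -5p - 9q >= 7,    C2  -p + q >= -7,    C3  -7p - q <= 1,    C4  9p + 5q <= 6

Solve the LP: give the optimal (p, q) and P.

p = 3/4, q = -25/4, maximum P = 54

The binding constraints are -p + q = -7 and -7p - q = 1.
Solving simultaneously gives p = 3/4, q = -25/4.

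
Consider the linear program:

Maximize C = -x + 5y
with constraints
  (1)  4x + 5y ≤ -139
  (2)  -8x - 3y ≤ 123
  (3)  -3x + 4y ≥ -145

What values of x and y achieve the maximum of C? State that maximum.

Vertices and C = -x + 5y:
  (-99/14, -155/7) → C = -1451/14
  (169/31, -997/31) → C = -5154/31
  (-57/41, -1529/41) → C = -7588/41

x = -99/14, y = -155/7, maximum C = -1451/14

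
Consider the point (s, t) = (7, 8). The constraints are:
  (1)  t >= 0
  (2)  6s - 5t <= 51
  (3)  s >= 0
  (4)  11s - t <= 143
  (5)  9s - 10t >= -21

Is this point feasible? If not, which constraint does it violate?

(1): 8 ≥ 0 ✓
(2): 2 ≤ 51 ✓
(3): 7 ≥ 0 ✓
(4): 69 ≤ 143 ✓
(5): -17 ≥ -21 ✓

feasible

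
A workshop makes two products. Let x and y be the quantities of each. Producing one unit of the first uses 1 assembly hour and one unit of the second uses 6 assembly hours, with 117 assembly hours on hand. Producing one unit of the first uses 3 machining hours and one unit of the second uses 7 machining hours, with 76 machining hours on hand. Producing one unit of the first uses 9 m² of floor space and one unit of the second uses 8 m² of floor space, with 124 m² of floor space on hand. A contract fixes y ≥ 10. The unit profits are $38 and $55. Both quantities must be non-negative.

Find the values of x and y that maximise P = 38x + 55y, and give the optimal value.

x = 2, y = 10, maximum P = 626

Feasible corners and P = 38x + 55y:
  (0, 76/7) → P = 4180/7
  (0, 10) → P = 550
  (2, 10) → P = 626

The optimum lies where 3x + 7y = 76 and y = 10.
Solving simultaneously gives x = 2, y = 10.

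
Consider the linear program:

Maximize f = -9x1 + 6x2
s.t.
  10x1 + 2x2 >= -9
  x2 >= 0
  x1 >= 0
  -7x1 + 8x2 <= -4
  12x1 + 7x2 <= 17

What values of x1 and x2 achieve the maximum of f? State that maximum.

x1 = 4/7, x2 = 0, maximum f = -36/7

Feasible corners and f = -9x1 + 6x2:
  (4/7, 0) → f = -36/7
  (17/12, 0) → f = -51/4
  (164/145, 71/145) → f = -210/29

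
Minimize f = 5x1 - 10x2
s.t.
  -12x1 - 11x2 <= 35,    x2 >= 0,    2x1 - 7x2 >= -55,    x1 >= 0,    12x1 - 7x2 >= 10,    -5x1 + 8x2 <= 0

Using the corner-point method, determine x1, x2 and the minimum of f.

Feasible corners and f = 5x1 - 10x2:
  (5/6, 0) → f = 25/6
  (440/19, 275/19) → f = -550/19
  (80/61, 50/61) → f = -100/61
The feasible region is unbounded (it extends along (7, 2), (1, 0)), but f strictly increases along every unbounded feasible direction, so there is no improving ray and the minimum is attained at a vertex.

The binding constraints are 2x1 - 7x2 = -55 and -5x1 + 8x2 = 0.
Solving simultaneously gives x1 = 440/19, x2 = 275/19.

x1 = 440/19, x2 = 275/19, minimum f = -550/19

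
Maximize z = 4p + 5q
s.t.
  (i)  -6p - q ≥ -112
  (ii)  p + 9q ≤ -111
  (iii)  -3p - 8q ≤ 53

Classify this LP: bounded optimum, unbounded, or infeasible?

The boundaries -6p - q = -112 and p + 9q = -111 meet at (1119/53, -778/53), but that point violates -3p - 8q ≤ 53. Every candidate vertex is excluded by some other constraint, so the feasible region is empty.

infeasible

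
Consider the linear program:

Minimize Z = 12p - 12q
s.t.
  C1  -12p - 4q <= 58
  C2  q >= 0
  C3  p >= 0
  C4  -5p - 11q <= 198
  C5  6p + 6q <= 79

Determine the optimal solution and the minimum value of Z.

p = 0, q = 79/6, minimum Z = -158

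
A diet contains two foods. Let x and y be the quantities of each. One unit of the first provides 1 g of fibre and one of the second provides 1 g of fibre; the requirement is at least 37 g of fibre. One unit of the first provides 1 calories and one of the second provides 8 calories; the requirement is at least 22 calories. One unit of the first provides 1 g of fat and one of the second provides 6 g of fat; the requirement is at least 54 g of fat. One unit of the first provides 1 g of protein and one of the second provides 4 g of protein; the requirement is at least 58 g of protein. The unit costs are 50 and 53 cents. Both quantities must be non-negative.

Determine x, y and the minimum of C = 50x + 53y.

x = 30, y = 7, minimum C = 1871

Extreme points and C = 50x + 53y:
  (0, 37) → C = 1961
  (58, 0) → C = 2900
  (30, 7) → C = 1871
The feasible region is unbounded (it extends along (0, 1), (1, 0)), but C strictly increases along every unbounded feasible direction, so there is no improving ray and the minimum is attained at a vertex.

The binding constraints are x + y = 37 and x + 4y = 58.
Solving simultaneously gives x = 30, y = 7.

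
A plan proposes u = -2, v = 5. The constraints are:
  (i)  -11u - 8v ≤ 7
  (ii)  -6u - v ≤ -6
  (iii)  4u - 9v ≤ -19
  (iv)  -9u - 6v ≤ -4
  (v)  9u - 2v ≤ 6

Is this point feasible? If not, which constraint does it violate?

not feasible — violates (ii)

Constraint (ii): -6u - v = 7, which is not ≤ -6. All other constraints are satisfied.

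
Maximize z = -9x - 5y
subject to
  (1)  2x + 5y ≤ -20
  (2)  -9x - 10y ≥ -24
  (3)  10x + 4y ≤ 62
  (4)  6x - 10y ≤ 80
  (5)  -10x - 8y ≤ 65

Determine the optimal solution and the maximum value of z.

x = -165/34, y = -35/17, maximum z = 1835/34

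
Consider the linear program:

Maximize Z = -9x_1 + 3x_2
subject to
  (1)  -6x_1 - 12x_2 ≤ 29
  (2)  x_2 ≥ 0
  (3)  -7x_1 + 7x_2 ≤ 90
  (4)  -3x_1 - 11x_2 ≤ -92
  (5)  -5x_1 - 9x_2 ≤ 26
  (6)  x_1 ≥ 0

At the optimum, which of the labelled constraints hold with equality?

Vertices and Z = -9x_1 + 3x_2:
  (92/3, 0) → Z = -276
  (0, 90/7) → Z = 270/7
  (0, 92/11) → Z = 276/11
The feasible region is unbounded (it extends along (1, 1), (1, 0)), but Z strictly decreases along every unbounded feasible direction, so there is no improving ray and the maximum is attained at a vertex.

The maximum is at (0, 90/7). Substituting into each constraint, equality holds for (3) and (6); the remaining constraints have slack.

(3) and (6)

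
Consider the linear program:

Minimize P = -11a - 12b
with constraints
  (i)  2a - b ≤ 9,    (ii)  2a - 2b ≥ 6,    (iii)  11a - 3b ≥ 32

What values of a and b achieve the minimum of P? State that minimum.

a = 6, b = 3, minimum P = -102

Feasible corners and P = -11a - 12b:
  (6, 3) → P = -102
  (1, -7) → P = 73
  (23/8, -1/8) → P = -241/8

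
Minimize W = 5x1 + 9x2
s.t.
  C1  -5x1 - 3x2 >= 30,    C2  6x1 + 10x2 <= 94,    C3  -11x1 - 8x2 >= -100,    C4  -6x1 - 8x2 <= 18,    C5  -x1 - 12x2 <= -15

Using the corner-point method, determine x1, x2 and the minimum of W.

Corner points and W = 5x1 + 9x2:
  (-291/16, 325/16) → W = 735/8
  (-93/11, 45/11) → W = -60/11
  (-233/3, 56) → W = 347/3

The optimum lies where -5x1 - 3x2 = 30 and -6x1 - 8x2 = 18.
Solving simultaneously gives x1 = -93/11, x2 = 45/11.

x1 = -93/11, x2 = 45/11, minimum W = -60/11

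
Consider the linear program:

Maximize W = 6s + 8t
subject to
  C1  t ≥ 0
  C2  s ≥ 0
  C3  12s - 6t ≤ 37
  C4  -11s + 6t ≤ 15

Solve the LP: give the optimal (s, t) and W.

s = 52, t = 587/6, maximum W = 3284/3

Extreme points and W = 6s + 8t:
  (0, 0) → W = 0
  (37/12, 0) → W = 37/2
  (0, 5/2) → W = 20
  (52, 587/6) → W = 3284/3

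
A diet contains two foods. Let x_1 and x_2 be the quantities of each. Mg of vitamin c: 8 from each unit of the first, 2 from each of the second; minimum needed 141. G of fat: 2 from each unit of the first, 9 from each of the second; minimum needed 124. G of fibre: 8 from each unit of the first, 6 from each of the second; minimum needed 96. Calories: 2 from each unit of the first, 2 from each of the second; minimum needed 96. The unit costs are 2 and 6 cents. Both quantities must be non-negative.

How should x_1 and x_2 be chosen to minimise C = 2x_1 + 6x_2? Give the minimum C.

Feasible corners and C = 2x_1 + 6x_2:
  (0, 141/2) → C = 423
  (62, 0) → C = 124
  (15/2, 81/2) → C = 258
  (44, 4) → C = 112
The feasible region is unbounded (it extends along (0, 1), (1, 0)), but C strictly increases along every unbounded feasible direction, so there is no improving ray and the minimum is attained at a vertex.

At the optimal vertex, 2x_1 + 9x_2 = 124 and 2x_1 + 2x_2 = 96.
Solving simultaneously gives x_1 = 44, x_2 = 4.

x_1 = 44, x_2 = 4, minimum C = 112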